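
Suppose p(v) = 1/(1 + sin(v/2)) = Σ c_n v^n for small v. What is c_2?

Let u equal the inner series; expand the outer function in u and truncate.
So c_2 = p′′(0)/2! = 1/4.

1/4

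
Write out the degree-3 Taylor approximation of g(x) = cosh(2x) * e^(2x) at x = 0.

Multiply the two series term by term and collect like powers.
g(0) = 1
g′(0) = 2
g′′(0) = 8
g′′′(0) = 32

16*x^3/3 + 4*x^2 + 2*x + 1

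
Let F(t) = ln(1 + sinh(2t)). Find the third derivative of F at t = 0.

Plug the Maclaurin series of the inner function into that of the outer and collect terms.
From the series, [t^3] F = 4; multiply by 3! = 6 to get 24.

24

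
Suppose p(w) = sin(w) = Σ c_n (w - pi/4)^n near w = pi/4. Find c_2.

Apply the Taylor formula c_k = f^(k)(a)/k!.
[(w - pi/4)^0] = sqrt(2)/2;  [(w - pi/4)^1] = sqrt(2)/2;  [(w - pi/4)^2] = -sqrt(2)/4.

-sqrt(2)/4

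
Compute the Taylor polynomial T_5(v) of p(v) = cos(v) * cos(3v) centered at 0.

Expand each factor separately, then convolve coefficients.
p(0) = 1
p′(0) = 0
p′′(0) = -10
p′′′(0) = 0
p^(4)(0) = 136
p^(5)(0) = 0
Dividing each by k! gives the coefficients c_0, ..., c_5.

17*v^4/3 - 5*v^2 + 1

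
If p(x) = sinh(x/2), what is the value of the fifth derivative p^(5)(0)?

1/32

From the series, [x^5] p = 1/3840; multiply by 5! = 120 to get 1/32.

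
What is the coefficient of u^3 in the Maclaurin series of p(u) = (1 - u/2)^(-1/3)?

7/324

p(0) = 1
p′(0) = 1/6
p′′(0) = 1/9
p′′′(0) = 7/54
So c_3 = p′′′(0)/3! = 7/324.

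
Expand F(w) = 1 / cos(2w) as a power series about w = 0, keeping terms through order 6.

244*w^6/45 + 10*w^4/3 + 2*w^2 + 1

Divide the numerator series by the denominator series (power-series long division).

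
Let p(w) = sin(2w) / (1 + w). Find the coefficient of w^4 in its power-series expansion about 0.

Write out both Maclaurin series and multiply, keeping only the needed powers.
p(0) = 0
p′(0) = 2
p′′(0) = -4
p′′′(0) = 4
p^(4)(0) = -16
So c_4 = p^(4)(0)/4! = -2/3.

-2/3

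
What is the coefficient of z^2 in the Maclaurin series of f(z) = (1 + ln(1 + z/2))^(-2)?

Plug the Maclaurin series of the inner function into that of the outer and collect terms.
f(0) = 1
f′(0) = -1
f′′(0) = 2
The Taylor polynomial is Σ f^(k)(0)/k! · z^k.

1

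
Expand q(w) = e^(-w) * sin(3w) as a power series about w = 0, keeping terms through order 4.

Write out both Maclaurin series and multiply, keeping only the needed powers.
q(0) = 0
q′(0) = 3
q′′(0) = -6
q′′′(0) = -18
q^(4)(0) = 96

4*w^4 - 3*w^3 - 3*w^2 + 3*w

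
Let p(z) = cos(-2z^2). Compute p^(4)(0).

The coefficient of z^4 in the expansion is -2, so p^(4)(0) = 4! * (-2) = -48.

-48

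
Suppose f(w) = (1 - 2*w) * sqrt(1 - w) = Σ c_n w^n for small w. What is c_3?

Distribute the polynomial across the series and collect like powers.
[w^0] = 1;  [w^1] = -5/2;  [w^2] = 7/8;  [w^3] = 3/16.

3/16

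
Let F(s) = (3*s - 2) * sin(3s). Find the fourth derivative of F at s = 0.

-324

Multiply each power in the prefactor through the base expansion.
From the series, [s^4] F = -27/2; multiply by 4! = 24 to get -324.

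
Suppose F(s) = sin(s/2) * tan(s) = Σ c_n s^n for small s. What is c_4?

Write out both Maclaurin series and multiply, keeping only the needed powers.
F(0) = 0
F′(0) = 0
F′′(0) = 1
F′′′(0) = 0
F^(4)(0) = 7/2
Dividing each by k! gives the coefficients c_0, ..., c_4.

7/48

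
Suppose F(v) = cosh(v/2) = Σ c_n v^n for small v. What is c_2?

F(0) = 1
F′(0) = 0
F′′(0) = 1/4
Dividing each by k! gives the coefficients c_0, ..., c_2.

1/8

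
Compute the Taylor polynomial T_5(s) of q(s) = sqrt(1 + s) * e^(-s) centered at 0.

503*s^5/3840 - 79*s^4/384 + 13*s^3/48 - s^2/8 - s/2 + 1

Take the Cauchy product of the two expansions.
q(0) = 1
q′(0) = -1/2
q′′(0) = -1/4
q′′′(0) = 13/8
q^(4)(0) = -79/16
q^(5)(0) = 503/32
Then c_k = q^(k)(0)/k! gives each Taylor coefficient.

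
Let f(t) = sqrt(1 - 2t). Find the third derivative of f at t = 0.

-3

The coefficient of t^3 in the expansion is -1/2, so f′′′(0) = 3! * (-1/2) = -3.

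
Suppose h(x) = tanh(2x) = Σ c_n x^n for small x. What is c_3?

-8/3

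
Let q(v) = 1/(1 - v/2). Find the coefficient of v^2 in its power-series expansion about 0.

1/4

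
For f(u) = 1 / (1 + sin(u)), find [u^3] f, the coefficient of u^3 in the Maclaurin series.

-5/6

Use the geometric series for the reciprocal, then substitute.
f(0) = 1
f′(0) = -1
f′′(0) = 2
f′′′(0) = -5
Dividing each by k! gives the coefficients c_0, ..., c_3.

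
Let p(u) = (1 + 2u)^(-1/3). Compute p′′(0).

16/9

Apply the Taylor formula c_k = f^(k)(a)/k!.
From the series, [u^2] p = 8/9; multiply by 2! = 2 to get 16/9.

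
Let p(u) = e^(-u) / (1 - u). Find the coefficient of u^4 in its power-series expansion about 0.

3/8

Write out both Maclaurin series and multiply, keeping only the needed powers.
p(0) = 1
p′(0) = 0
p′′(0) = 1
p′′′(0) = 2
p^(4)(0) = 9
The Taylor polynomial is Σ p^(k)(0)/k! · u^k.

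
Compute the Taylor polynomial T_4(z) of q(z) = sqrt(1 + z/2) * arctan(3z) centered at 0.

Expand each factor separately, then convolve coefficients.
q(0) = 0
q′(0) = 3
q′′(0) = 3/2
q′′′(0) = -873/16
q^(4)(0) = -855/16
Then c_k = q^(k)(0)/k! gives each Taylor coefficient.

-285*z^4/128 - 291*z^3/32 + 3*z^2/4 + 3*z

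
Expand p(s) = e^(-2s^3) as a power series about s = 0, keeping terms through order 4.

[s^0] = 1;  [s^1] = 0;  [s^2] = 0;  [s^3] = -2;  [s^4] = 0.

1 - 2*s^3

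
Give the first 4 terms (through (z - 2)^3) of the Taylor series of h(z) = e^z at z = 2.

(z - 2)^3*e^(2)/6 + (z - 2)^2*e^(2)/2 + (z - 2)*e^(2) + e^(2)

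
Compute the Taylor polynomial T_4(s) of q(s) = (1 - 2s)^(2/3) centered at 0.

q(0) = 1
q′(0) = -4/3
q′′(0) = -8/9
q′′′(0) = -64/27
q^(4)(0) = -896/81

-112*s^4/243 - 32*s^3/81 - 4*s^2/9 - 4*s/3 + 1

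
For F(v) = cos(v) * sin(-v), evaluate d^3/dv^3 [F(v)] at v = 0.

Write out both Maclaurin series and multiply, keeping only the needed powers.
The coefficient of v^3 in the expansion is 2/3, so F′′′(0) = 3! * (2/3) = 4.

4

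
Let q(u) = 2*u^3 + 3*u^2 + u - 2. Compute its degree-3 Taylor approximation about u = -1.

2*(u + 1)^3 - 3*(u + 1)^2 + (u + 1) - 2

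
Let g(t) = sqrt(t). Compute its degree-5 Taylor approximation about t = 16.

7*(t - 16)^5/67108864 - 5*(t - 16)^4/2097152 + (t - 16)^3/16384 - (t - 16)^2/512 + (t - 16)/8 + 4

Use the known series and substitute for the argument.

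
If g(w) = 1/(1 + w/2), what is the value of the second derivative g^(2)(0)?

1/2

The coefficient of w^2 in the expansion is 1/4, so g′′(0) = 2! * (1/4) = 1/2.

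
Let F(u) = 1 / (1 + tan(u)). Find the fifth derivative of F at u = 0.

Write 1/(1+u) = 1 - u + u^2 - u^3 + ... and substitute the series for u.
The coefficient of u^5 in the expansion is -32/15, so F^(5)(0) = 5! * (-32/15) = -256.

-256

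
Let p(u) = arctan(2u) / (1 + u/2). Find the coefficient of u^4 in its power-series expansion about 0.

Multiply the two series term by term and collect like powers.
p(0) = 0
p′(0) = 2
p′′(0) = -2
p′′′(0) = -13
p^(4)(0) = 26
The Taylor polynomial is Σ p^(k)(0)/k! · u^k.

13/12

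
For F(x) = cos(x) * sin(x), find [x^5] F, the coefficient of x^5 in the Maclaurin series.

2/15

Write out both Maclaurin series and multiply, keeping only the needed powers.
F(0) = 0
F′(0) = 1
F′′(0) = 0
F′′′(0) = -4
F^(4)(0) = 0
F^(5)(0) = 16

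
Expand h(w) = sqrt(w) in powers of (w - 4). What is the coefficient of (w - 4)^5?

7/131072

Compute the successive derivatives at the expansion point and divide by k!.
h(4) = 2
h′(4) = 1/4
h′′(4) = -1/32
h′′′(4) = 3/256
h^(4)(4) = -15/2048
h^(5)(4) = 105/16384
Dividing each by k! gives the coefficients c_0, ..., c_5.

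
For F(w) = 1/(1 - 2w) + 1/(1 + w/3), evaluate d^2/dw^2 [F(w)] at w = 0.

Combine the two series term by term.
The coefficient of w^2 in the expansion is 37/9, so F′′(0) = 2! * (37/9) = 74/9.

74/9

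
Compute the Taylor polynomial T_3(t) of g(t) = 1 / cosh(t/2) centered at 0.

1 - t^2/8

Write the quotient as an unknown series and match coefficients against numerator = denominator · series.
g(0) = 1
g′(0) = 0
g′′(0) = -1/4
g′′′(0) = 0
Then c_k = g^(k)(0)/k! gives each Taylor coefficient.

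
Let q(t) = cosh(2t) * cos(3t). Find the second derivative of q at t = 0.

-5

Write out both Maclaurin series and multiply, keeping only the needed powers.
From the series, [t^2] q = -5/2; multiply by 2! = 2 to get -5.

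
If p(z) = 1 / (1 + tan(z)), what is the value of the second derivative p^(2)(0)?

2

Use the geometric series for the reciprocal, then substitute.
From the series, [z^2] p = 1; multiply by 2! = 2 to get 2.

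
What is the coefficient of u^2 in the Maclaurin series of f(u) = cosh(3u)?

[u^0] = 1;  [u^1] = 0;  [u^2] = 9/2.

9/2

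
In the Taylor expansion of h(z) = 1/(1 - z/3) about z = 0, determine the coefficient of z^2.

1/9

h(0) = 1
h′(0) = 1/3
h′′(0) = 2/9
Dividing each by k! gives the coefficients c_0, ..., c_2.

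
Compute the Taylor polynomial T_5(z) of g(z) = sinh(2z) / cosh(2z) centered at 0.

Write the quotient as an unknown series and match coefficients against numerator = denominator · series.
g(0) = 0
g′(0) = 2
g′′(0) = 0
g′′′(0) = -16
g^(4)(0) = 0
g^(5)(0) = 512
Dividing each by k! gives the coefficients c_0, ..., c_5.

64*z^5/15 - 8*z^3/3 + 2*z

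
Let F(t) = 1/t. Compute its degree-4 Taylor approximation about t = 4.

(t - 4)^4/1024 - (t - 4)^3/256 + (t - 4)^2/64 - (t - 4)/16 + 1/4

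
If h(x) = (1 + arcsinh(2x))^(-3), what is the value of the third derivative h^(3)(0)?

Compose series: expand the inner function first, then feed it into the outer expansion.
From the series, [x^3] h = -76; multiply by 3! = 6 to get -456.

-456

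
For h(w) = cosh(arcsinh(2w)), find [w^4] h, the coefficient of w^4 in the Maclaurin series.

-2

Let u equal the inner series; expand the outer function in u and truncate.
h(0) = 1
h′(0) = 0
h′′(0) = 4
h′′′(0) = 0
h^(4)(0) = -48
Then c_k = h^(k)(0)/k! gives each Taylor coefficient.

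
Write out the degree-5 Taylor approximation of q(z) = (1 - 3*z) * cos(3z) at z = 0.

-81*z^5/8 + 27*z^4/8 + 27*z^3/2 - 9*z^2/2 - 3*z + 1

Shift and add copies of the series according to the polynomial's terms.
q(0) = 1
q′(0) = -3
q′′(0) = -9
q′′′(0) = 81
q^(4)(0) = 81
q^(5)(0) = -1215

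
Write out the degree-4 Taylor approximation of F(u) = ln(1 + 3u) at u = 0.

-81*u^4/4 + 9*u^3 - 9*u^2/2 + 3*u

[u^0] = 0;  [u^1] = 3;  [u^2] = -9/2;  [u^3] = 9;  [u^4] = -81/4.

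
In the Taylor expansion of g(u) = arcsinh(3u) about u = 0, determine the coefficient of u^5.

g(0) = 0
g′(0) = 3
g′′(0) = 0
g′′′(0) = -27
g^(4)(0) = 0
g^(5)(0) = 2187

729/40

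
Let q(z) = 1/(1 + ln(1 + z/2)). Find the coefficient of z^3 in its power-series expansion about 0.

Compose series: expand the inner function first, then feed it into the outer expansion.
q(0) = 1
q′(0) = -1/2
q′′(0) = 3/4
q′′′(0) = -7/4
So c_3 = q′′′(0)/3! = -7/24.

-7/24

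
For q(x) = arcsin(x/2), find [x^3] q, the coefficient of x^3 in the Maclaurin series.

1/48

Differentiate repeatedly and evaluate at the center.
q(0) = 0
q′(0) = 1/2
q′′(0) = 0
q′′′(0) = 1/8
So c_3 = q′′′(0)/3! = 1/48.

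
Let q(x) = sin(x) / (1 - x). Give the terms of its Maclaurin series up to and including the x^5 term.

101*x^5/120 + 5*x^4/6 + 5*x^3/6 + x^2 + x

Multiply the numerator's expansion by the denominator's geometric series.
q(0) = 0
q′(0) = 1
q′′(0) = 2
q′′′(0) = 5
q^(4)(0) = 20
q^(5)(0) = 101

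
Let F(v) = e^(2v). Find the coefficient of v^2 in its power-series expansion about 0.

Apply the Taylor formula c_k = f^(k)(a)/k!.
F(0) = 1
F′(0) = 2
F′′(0) = 4
So c_2 = F′′(0)/2! = 2.

2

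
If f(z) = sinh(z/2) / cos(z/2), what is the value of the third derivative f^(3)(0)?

1/2

Write the quotient as an unknown series and match coefficients against numerator = denominator · series.
The coefficient of z^3 in the expansion is 1/12, so f′′′(0) = 3! * (1/12) = 1/2.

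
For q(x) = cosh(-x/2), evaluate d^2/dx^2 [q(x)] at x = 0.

1/4

From the series, [x^2] q = 1/8; multiply by 2! = 2 to get 1/4.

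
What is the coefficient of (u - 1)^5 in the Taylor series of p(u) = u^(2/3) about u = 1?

Apply the Taylor formula c_k = f^(k)(a)/k!.
p(1) = 1
p′(1) = 2/3
p′′(1) = -2/9
p′′′(1) = 8/27
p^(4)(1) = -56/81
p^(5)(1) = 560/243

14/729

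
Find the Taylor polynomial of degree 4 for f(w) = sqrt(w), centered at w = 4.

-5*(w - 4)^4/16384 + (w - 4)^3/512 - (w - 4)^2/64 + (w - 4)/4 + 2

[(w - 4)^0] = 2;  [(w - 4)^1] = 1/4;  [(w - 4)^2] = -1/64;  [(w - 4)^3] = 1/512;  [(w - 4)^4] = -5/16384.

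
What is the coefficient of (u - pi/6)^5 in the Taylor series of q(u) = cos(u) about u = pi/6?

Apply the Taylor formula c_k = f^(k)(a)/k!.
q(pi/6) = sqrt(3)/2
q′(pi/6) = -1/2
q′′(pi/6) = -sqrt(3)/2
q′′′(pi/6) = 1/2
q^(4)(pi/6) = sqrt(3)/2
q^(5)(pi/6) = -1/2

-1/240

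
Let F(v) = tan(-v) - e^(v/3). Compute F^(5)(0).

-3889/243

Add the two expansions coefficient-wise.
From the series, [v^5] F = -3889/29160; multiply by 5! = 120 to get -3889/243.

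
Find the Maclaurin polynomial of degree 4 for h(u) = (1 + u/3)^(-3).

5*u^4/27 - 10*u^3/27 + 2*u^2/3 - u + 1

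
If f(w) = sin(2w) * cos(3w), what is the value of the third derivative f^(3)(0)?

-62

Multiply the two series term by term and collect like powers.
From the series, [w^3] f = -31/3; multiply by 3! = 6 to get -62.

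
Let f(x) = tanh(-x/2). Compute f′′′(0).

From the series, [x^3] f = 1/24; multiply by 3! = 6 to get 1/4.

1/4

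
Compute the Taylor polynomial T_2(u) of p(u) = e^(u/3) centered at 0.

p(0) = 1
p′(0) = 1/3
p′′(0) = 1/9

u^2/18 + u/3 + 1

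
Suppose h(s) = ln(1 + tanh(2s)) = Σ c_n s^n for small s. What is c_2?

Compose series: expand the inner function first, then feed it into the outer expansion.
h(0) = 0
h′(0) = 2
h′′(0) = -4
Then c_k = h^(k)(0)/k! gives each Taylor coefficient.

-2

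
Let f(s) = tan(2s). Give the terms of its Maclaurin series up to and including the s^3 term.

8*s^3/3 + 2*s

f(0) = 0
f′(0) = 2
f′′(0) = 0
f′′′(0) = 16
The Taylor polynomial is Σ f^(k)(0)/k! · s^k.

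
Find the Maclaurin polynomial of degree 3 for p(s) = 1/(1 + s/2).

p(0) = 1
p′(0) = -1/2
p′′(0) = 1/2
p′′′(0) = -3/4

-s^3/8 + s^2/4 - s/2 + 1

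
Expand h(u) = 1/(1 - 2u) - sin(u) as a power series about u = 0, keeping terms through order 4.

Expand each term separately and add.

16*u^4 + 49*u^3/6 + 4*u^2 + u + 1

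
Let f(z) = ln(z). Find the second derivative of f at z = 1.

The coefficient of (z - 1)^2 in the expansion is -1/2, so f′′(1) = 2! * (-1/2) = -1.

-1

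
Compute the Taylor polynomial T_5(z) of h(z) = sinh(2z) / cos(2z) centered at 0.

48*z^5/5 + 16*z^3/3 + 2*z

Invert the denominator's series and multiply.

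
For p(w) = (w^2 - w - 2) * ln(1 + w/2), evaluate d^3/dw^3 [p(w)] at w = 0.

Distribute the polynomial across the series and collect like powers.
From the series, [w^3] p = 13/24; multiply by 3! = 6 to get 13/4.

13/4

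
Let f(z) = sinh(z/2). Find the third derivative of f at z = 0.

1/8

Compute the successive derivatives at the expansion point and divide by k!.
The coefficient of z^3 in the expansion is 1/48, so f′′′(0) = 3! * (1/48) = 1/8.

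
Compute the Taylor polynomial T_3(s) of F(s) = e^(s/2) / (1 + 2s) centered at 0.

Take the Cauchy product of the two expansions.

-299*s^3/48 + 25*s^2/8 - 3*s/2 + 1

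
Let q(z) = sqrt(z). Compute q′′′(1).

3/8

The coefficient of (z - 1)^3 in the expansion is 1/16, so q′′′(1) = 3! * (1/16) = 3/8.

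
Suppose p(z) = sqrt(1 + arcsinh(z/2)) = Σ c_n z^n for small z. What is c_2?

Compose series: expand the inner function first, then feed it into the outer expansion.
p(0) = 1
p′(0) = 1/4
p′′(0) = -1/16
So c_2 = p′′(0)/2! = -1/32.

-1/32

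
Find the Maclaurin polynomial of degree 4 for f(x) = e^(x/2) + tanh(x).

x^4/384 - 5*x^3/16 + x^2/8 + 3*x/2 + 1

Add the two expansions coefficient-wise.
f(0) = 1
f′(0) = 3/2
f′′(0) = 1/4
f′′′(0) = -15/8
f^(4)(0) = 1/16
Then c_k = f^(k)(0)/k! gives each Taylor coefficient.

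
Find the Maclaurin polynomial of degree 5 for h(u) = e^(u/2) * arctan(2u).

1943*u^5/320 - 31*u^4/24 - 29*u^3/12 + u^2 + 2*u

Take the Cauchy product of the two expansions.
h(0) = 0
h′(0) = 2
h′′(0) = 2
h′′′(0) = -29/2
h^(4)(0) = -31
h^(5)(0) = 5829/8
Then c_k = h^(k)(0)/k! gives each Taylor coefficient.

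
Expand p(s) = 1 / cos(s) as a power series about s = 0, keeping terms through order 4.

Write the quotient as an unknown series and match coefficients against numerator = denominator · series.
p(0) = 1
p′(0) = 0
p′′(0) = 1
p′′′(0) = 0
p^(4)(0) = 5

5*s^4/24 + s^2/2 + 1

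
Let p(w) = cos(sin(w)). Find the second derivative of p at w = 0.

Let u equal the inner series; expand the outer function in u and truncate.
The coefficient of w^2 in the expansion is -1/2, so p′′(0) = 2! * (-1/2) = -1.

-1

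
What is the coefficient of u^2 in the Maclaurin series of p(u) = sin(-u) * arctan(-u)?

1

Write out both Maclaurin series and multiply, keeping only the needed powers.
[u^0] = 0;  [u^1] = 0;  [u^2] = 1.
So c_2 = p′′(0)/2! = 1.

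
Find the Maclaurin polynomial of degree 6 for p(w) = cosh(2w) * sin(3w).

Expand each factor separately, then convolve coefficients.
[w^0] = 0;  [w^1] = 3;  [w^2] = 0;  [w^3] = 3/2;  [w^4] = 0;  [w^5] = -199/40;  [w^6] = 0.

-199*w^5/40 + 3*w^3/2 + 3*w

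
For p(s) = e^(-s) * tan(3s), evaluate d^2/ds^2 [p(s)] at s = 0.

Write out both Maclaurin series and multiply, keeping only the needed powers.
The coefficient of s^2 in the expansion is -3, so p′′(0) = 2! * (-3) = -6.

-6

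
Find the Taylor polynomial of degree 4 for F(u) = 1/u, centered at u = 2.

Differentiate repeatedly and evaluate at the center.
[(u - 2)^0] = 1/2;  [(u - 2)^1] = -1/4;  [(u - 2)^2] = 1/8;  [(u - 2)^3] = -1/16;  [(u - 2)^4] = 1/32.

(u - 2)^4/32 - (u - 2)^3/16 + (u - 2)^2/8 - (u - 2)/4 + 1/2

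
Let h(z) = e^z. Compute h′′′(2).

e^(2)

Compute the successive derivatives at the expansion point and divide by k!.
The coefficient of (z - 2)^3 in the expansion is e^(2)/6, so h′′′(2) = 3! * (e^(2)/6) = e^(2).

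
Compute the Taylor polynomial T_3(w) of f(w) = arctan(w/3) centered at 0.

-w^3/81 + w/3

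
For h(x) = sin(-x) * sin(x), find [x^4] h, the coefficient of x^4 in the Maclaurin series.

1/3

Write out both Maclaurin series and multiply, keeping only the needed powers.
[x^0] = 0;  [x^1] = 0;  [x^2] = -1;  [x^3] = 0;  [x^4] = 1/3.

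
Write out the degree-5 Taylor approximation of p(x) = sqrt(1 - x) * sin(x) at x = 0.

-19*x^5/1920 + x^4/48 - 7*x^3/24 - x^2/2 + x

Expand each factor separately, then convolve coefficients.
p(0) = 0
p′(0) = 1
p′′(0) = -1
p′′′(0) = -7/4
p^(4)(0) = 1/2
p^(5)(0) = -19/16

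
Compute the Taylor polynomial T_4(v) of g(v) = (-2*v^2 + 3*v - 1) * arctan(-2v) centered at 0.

Shift and add copies of the series according to the polynomial's terms.
g(0) = 0
g′(0) = 2
g′′(0) = -12
g′′′(0) = 8
g^(4)(0) = 192

8*v^4 + 4*v^3/3 - 6*v^2 + 2*v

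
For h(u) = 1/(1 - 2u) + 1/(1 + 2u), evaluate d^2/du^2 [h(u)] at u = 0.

16

Add the two expansions coefficient-wise.
From the series, [u^2] h = 8; multiply by 2! = 2 to get 16.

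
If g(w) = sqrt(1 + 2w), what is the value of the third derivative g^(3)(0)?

From the series, [w^3] g = 1/2; multiply by 3! = 6 to get 3.

3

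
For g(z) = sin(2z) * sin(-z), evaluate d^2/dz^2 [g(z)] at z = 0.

-4

Write out both Maclaurin series and multiply, keeping only the needed powers.
From the series, [z^2] g = -2; multiply by 2! = 2 to get -4.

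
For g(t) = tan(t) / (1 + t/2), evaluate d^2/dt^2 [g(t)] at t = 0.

Write out both Maclaurin series and multiply, keeping only the needed powers.
The coefficient of t^2 in the expansion is -1/2, so g′′(0) = 2! * (-1/2) = -1.

-1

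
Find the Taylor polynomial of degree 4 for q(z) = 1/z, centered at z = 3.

[(z - 3)^0] = 1/3;  [(z - 3)^1] = -1/9;  [(z - 3)^2] = 1/27;  [(z - 3)^3] = -1/81;  [(z - 3)^4] = 1/243.

(z - 3)^4/243 - (z - 3)^3/81 + (z - 3)^2/27 - (z - 3)/9 + 1/3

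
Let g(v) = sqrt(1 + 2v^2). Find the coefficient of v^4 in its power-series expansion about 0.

Use the known series and substitute for the argument.
g(0) = 1
g′(0) = 0
g′′(0) = 2
g′′′(0) = 0
g^(4)(0) = -12
So c_4 = g^(4)(0)/4! = -1/2.

-1/2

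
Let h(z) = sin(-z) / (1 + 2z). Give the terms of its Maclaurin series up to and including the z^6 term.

Take the Cauchy product of the two expansions.
[z^0] = 0;  [z^1] = -1;  [z^2] = 2;  [z^3] = -23/6;  [z^4] = 23/3;  [z^5] = -1841/120;  [z^6] = 1841/60.

1841*z^6/60 - 1841*z^5/120 + 23*z^4/3 - 23*z^3/6 + 2*z^2 - z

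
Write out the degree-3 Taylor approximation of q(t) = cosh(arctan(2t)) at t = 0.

Plug the Maclaurin series of the inner function into that of the outer and collect terms.
[t^0] = 1;  [t^1] = 0;  [t^2] = 2;  [t^3] = 0.

2*t^2 + 1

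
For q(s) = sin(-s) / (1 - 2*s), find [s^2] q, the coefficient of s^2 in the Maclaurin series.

-2

Multiply the numerator's expansion by the denominator's geometric series.
q(0) = 0
q′(0) = -1
q′′(0) = -4
The Taylor polynomial is Σ q^(k)(0)/k! · s^k.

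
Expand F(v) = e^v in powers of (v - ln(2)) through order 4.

Differentiate repeatedly and evaluate at the center.
F(ln(2)) = 2
F′(ln(2)) = 2
F′′(ln(2)) = 2
F′′′(ln(2)) = 2
F^(4)(ln(2)) = 2

(v - ln(2))^4/12 + (v - ln(2))^3/3 + (v - ln(2))^2 + 2*(v - ln(2)) + 2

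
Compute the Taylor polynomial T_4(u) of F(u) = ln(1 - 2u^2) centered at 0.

-2*u^4 - 2*u^2

Compute the successive derivatives at the expansion point and divide by k!.
F(0) = 0
F′(0) = 0
F′′(0) = -4
F′′′(0) = 0
F^(4)(0) = -48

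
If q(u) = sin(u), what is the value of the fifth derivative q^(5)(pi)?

-1

The coefficient of (u - pi)^5 in the expansion is -1/120, so q^(5)(pi) = 5! * (-1/120) = -1.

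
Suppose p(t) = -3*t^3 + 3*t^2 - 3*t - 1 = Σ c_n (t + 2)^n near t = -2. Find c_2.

Compute the successive derivatives at the expansion point and divide by k!.
p(-2) = 41
p′(-2) = -51
p′′(-2) = 42
So c_2 = p′′(-2)/2! = 21.

21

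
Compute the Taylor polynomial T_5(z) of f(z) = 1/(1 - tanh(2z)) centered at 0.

64*z^5/15 + 16*z^4/3 + 16*z^3/3 + 4*z^2 + 2*z + 1

Compose series: expand the inner function first, then feed it into the outer expansion.
f(0) = 1
f′(0) = 2
f′′(0) = 8
f′′′(0) = 32
f^(4)(0) = 128
f^(5)(0) = 512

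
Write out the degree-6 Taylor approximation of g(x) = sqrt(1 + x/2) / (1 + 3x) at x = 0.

Expand each factor separately, then convolve coefficients.
[x^0] = 1;  [x^1] = -11/4;  [x^2] = 263/32;  [x^3] = -3155/128;  [x^4] = 151435/2048;  [x^5] = -1817213/8192;  [x^6] = 43613091/65536.

43613091*x^6/65536 - 1817213*x^5/8192 + 151435*x^4/2048 - 3155*x^3/128 + 263*x^2/32 - 11*x/4 + 1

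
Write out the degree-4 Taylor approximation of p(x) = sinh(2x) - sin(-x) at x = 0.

Combine the two series term by term.
p(0) = 0
p′(0) = 3
p′′(0) = 0
p′′′(0) = 7
p^(4)(0) = 0

7*x^3/6 + 3*x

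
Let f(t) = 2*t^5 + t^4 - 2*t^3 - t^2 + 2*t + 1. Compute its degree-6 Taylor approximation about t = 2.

Compute the successive derivatives at the expansion point and divide by k!.
[(t - 2)^0] = 65;  [(t - 2)^1] = 166;  [(t - 2)^2] = 171;  [(t - 2)^3] = 86;  [(t - 2)^4] = 21;  [(t - 2)^5] = 2;  [(t - 2)^6] = 0.

2*(t - 2)^5 + 21*(t - 2)^4 + 86*(t - 2)^3 + 171*(t - 2)^2 + 166*(t - 2) + 65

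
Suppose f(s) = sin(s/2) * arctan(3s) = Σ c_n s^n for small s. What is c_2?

3/2

Take the Cauchy product of the two expansions.
f(0) = 0
f′(0) = 0
f′′(0) = 3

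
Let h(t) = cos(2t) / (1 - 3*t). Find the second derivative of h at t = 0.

14

Use 1/(1 - r) = Σ r^k on the denominator, then take the Cauchy product.
The coefficient of t^2 in the expansion is 7, so h′′(0) = 2! * (7) = 14.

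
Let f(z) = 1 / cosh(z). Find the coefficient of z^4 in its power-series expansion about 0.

5/24

Invert the denominator's series and multiply.
f(0) = 1
f′(0) = 0
f′′(0) = -1
f′′′(0) = 0
f^(4)(0) = 5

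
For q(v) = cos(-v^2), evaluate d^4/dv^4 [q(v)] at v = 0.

From the series, [v^4] q = -1/2; multiply by 4! = 24 to get -12.

-12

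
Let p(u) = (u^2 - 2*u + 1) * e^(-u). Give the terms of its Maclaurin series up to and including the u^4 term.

7*u^4/8 - 13*u^3/6 + 7*u^2/2 - 3*u + 1

Distribute the polynomial across the series and collect like powers.
[u^0] = 1;  [u^1] = -3;  [u^2] = 7/2;  [u^3] = -13/6;  [u^4] = 7/8.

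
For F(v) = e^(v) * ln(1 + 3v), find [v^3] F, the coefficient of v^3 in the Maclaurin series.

Expand each factor separately, then convolve coefficients.
F(0) = 0
F′(0) = 3
F′′(0) = -3
F′′′(0) = 36
So c_3 = F′′′(0)/3! = 6.

6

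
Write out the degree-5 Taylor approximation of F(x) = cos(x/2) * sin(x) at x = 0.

Take the Cauchy product of the two expansions.
F(0) = 0
F′(0) = 1
F′′(0) = 0
F′′′(0) = -7/4
F^(4)(0) = 0
F^(5)(0) = 61/16
Then c_k = F^(k)(0)/k! gives each Taylor coefficient.

61*x^5/1920 - 7*x^3/24 + x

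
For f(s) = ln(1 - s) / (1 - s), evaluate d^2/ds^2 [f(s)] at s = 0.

Use 1/(1 - r) = Σ r^k on the denominator, then take the Cauchy product.
The coefficient of s^2 in the expansion is -3/2, so f′′(0) = 2! * (-3/2) = -3.

-3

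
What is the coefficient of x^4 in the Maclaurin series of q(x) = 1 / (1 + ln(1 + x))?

11/3

Expand as Σ (-1)^k u^k with u equal to the inner function's series.
q(0) = 1
q′(0) = -1
q′′(0) = 3
q′′′(0) = -14
q^(4)(0) = 88
So c_4 = q^(4)(0)/4! = 11/3.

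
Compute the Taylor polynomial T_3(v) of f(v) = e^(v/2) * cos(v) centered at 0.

Expand each factor separately, then convolve coefficients.
[v^0] = 1;  [v^1] = 1/2;  [v^2] = -3/8;  [v^3] = -11/48.

-11*v^3/48 - 3*v^2/8 + v/2 + 1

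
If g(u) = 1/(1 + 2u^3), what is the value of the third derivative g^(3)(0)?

-12

Use the known series and substitute for the argument.
The coefficient of u^3 in the expansion is -2, so g′′′(0) = 3! * (-2) = -12.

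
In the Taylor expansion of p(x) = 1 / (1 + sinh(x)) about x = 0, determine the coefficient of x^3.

-7/6

Expand as Σ (-1)^k u^k with u equal to the inner function's series.
p(0) = 1
p′(0) = -1
p′′(0) = 2
p′′′(0) = -7
Then c_k = p^(k)(0)/k! gives each Taylor coefficient.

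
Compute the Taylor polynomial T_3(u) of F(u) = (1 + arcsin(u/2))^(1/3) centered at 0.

Plug the Maclaurin series of the inner function into that of the outer and collect terms.

19*u^3/1296 - u^2/36 + u/6 + 1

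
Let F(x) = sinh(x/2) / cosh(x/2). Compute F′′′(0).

-1/4

Write the quotient as an unknown series and match coefficients against numerator = denominator · series.
From the series, [x^3] F = -1/24; multiply by 3! = 6 to get -1/4.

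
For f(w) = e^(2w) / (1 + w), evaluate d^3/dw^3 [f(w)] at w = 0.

2

Take the Cauchy product of the two expansions.
The coefficient of w^3 in the expansion is 1/3, so f′′′(0) = 3! * (1/3) = 2.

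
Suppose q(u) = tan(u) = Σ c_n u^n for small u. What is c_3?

Compute the successive derivatives at the expansion point and divide by k!.
[u^0] = 0;  [u^1] = 1;  [u^2] = 0;  [u^3] = 1/3.

1/3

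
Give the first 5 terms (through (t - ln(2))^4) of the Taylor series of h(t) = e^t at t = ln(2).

[(t - ln(2))^0] = 2;  [(t - ln(2))^1] = 2;  [(t - ln(2))^2] = 1;  [(t - ln(2))^3] = 1/3;  [(t - ln(2))^4] = 1/12.

(t - ln(2))^4/12 + (t - ln(2))^3/3 + (t - ln(2))^2 + 2*(t - ln(2)) + 2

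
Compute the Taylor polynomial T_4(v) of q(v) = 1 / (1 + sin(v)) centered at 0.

2*v^4/3 - 5*v^3/6 + v^2 - v + 1

Write 1/(1+u) = 1 - u + u^2 - u^3 + ... and substitute the series for u.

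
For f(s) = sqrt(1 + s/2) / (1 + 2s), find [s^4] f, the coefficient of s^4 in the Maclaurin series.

28379/2048

Take the Cauchy product of the two expansions.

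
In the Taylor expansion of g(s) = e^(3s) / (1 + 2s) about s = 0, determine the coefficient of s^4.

Take the Cauchy product of the two expansions.
[s^0] = 1;  [s^1] = 1;  [s^2] = 5/2;  [s^3] = -1/2;  [s^4] = 35/8.

35/8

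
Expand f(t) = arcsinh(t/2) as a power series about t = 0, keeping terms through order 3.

-t^3/48 + t/2

Apply the Taylor formula c_k = f^(k)(a)/k!.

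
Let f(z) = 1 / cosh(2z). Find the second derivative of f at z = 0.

-4

Invert the denominator's series and multiply.
The coefficient of z^2 in the expansion is -2, so f′′(0) = 2! * (-2) = -4.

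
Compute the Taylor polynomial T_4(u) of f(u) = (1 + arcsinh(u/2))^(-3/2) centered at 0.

235*u^4/2048 - 31*u^3/128 + 15*u^2/32 - 3*u/4 + 1

Compose series: expand the inner function first, then feed it into the outer expansion.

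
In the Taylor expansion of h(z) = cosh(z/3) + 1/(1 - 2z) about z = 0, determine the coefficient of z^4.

Combine the two series term by term.

31105/1944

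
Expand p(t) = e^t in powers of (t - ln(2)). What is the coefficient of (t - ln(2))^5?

1/60

p(ln(2)) = 2
p′(ln(2)) = 2
p′′(ln(2)) = 2
p′′′(ln(2)) = 2
p^(4)(ln(2)) = 2
p^(5)(ln(2)) = 2
Dividing each by k! gives the coefficients c_0, ..., c_5.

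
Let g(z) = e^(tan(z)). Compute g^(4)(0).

9

Plug the Maclaurin series of the inner function into that of the outer and collect terms.
From the series, [z^4] g = 3/8; multiply by 4! = 24 to get 9.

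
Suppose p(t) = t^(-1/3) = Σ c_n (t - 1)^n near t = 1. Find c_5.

c_5 = p^(5)(1)/5! = -91/729.

-91/729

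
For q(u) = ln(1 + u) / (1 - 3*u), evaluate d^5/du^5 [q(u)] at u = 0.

Expand 1/(denominator) as a geometric series and multiply by the numerator's series.
From the series, [u^5] q = 1399/20; multiply by 5! = 120 to get 8394.

8394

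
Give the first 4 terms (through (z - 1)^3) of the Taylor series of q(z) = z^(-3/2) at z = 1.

-35*(z - 1)^3/16 + 15*(z - 1)^2/8 - 3*(z - 1)/2 + 1

q(1) = 1
q′(1) = -3/2
q′′(1) = 15/4
q′′′(1) = -105/8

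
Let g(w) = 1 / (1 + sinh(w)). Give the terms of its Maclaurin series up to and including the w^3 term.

Write 1/(1+u) = 1 - u + u^2 - u^3 + ... and substitute the series for u.
g(0) = 1
g′(0) = -1
g′′(0) = 2
g′′′(0) = -7

-7*w^3/6 + w^2 - w + 1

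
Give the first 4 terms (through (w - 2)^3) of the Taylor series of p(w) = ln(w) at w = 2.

p(2) = ln(2)
p′(2) = 1/2
p′′(2) = -1/4
p′′′(2) = 1/4

(w - 2)^3/24 - (w - 2)^2/8 + (w - 2)/2 + ln(2)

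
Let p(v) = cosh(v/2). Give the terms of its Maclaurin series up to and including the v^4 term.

v^4/384 + v^2/8 + 1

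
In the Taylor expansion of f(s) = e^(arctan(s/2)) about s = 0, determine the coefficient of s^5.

Substitute the inner expansion into the outer series and collect powers.

1/768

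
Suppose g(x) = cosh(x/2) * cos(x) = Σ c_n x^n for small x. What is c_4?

Expand each factor separately, then convolve coefficients.
[x^0] = 1;  [x^1] = 0;  [x^2] = -3/8;  [x^3] = 0;  [x^4] = -7/384.
So c_4 = g^(4)(0)/4! = -7/384.

-7/384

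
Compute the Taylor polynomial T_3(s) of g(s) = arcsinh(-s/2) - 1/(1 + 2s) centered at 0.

385*s^3/48 - 4*s^2 + 3*s/2 - 1

Combine the two series term by term.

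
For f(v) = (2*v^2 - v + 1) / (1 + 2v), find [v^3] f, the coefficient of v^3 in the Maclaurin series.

Multiply each power in the prefactor through the base expansion.
f(0) = 1
f′(0) = -3
f′′(0) = 16
f′′′(0) = -96
The Taylor polynomial is Σ f^(k)(0)/k! · v^k.

-16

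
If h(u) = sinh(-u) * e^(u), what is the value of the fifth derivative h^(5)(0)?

Multiply the two series term by term and collect like powers.
From the series, [u^5] h = -2/15; multiply by 5! = 120 to get -16.

-16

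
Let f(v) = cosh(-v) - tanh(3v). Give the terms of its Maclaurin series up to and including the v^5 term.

Combine the two series term by term.

-162*v^5/5 + v^4/24 + 9*v^3 + v^2/2 - 3*v + 1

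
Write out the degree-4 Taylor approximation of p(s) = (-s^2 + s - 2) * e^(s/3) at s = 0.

-49*s^4/972 - 47*s^3/162 - 7*s^2/9 + s/3 - 2

Multiply each power in the prefactor through the base expansion.
[s^0] = -2;  [s^1] = 1/3;  [s^2] = -7/9;  [s^3] = -47/162;  [s^4] = -49/972.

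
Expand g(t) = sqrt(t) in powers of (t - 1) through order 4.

-5*(t - 1)^4/128 + (t - 1)^3/16 - (t - 1)^2/8 + (t - 1)/2 + 1

Differentiate repeatedly and evaluate at the center.
g(1) = 1
g′(1) = 1/2
g′′(1) = -1/4
g′′′(1) = 3/8
g^(4)(1) = -15/16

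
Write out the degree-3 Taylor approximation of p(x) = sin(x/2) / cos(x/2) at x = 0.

x^3/24 + x/2

Divide the numerator series by the denominator series (power-series long division).
p(0) = 0
p′(0) = 1/2
p′′(0) = 0
p′′′(0) = 1/4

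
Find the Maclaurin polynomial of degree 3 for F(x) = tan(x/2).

x^3/24 + x/2

[x^0] = 0;  [x^1] = 1/2;  [x^2] = 0;  [x^3] = 1/24.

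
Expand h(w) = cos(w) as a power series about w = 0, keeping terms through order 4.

w^4/24 - w^2/2 + 1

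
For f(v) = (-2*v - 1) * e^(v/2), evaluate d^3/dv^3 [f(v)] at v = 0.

-13/8

Distribute the polynomial across the series and collect like powers.
From the series, [v^3] f = -13/48; multiply by 3! = 6 to get -13/8.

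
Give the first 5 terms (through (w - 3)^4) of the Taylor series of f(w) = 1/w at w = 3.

f(3) = 1/3
f′(3) = -1/9
f′′(3) = 2/27
f′′′(3) = -2/27
f^(4)(3) = 8/81
The Taylor polynomial is Σ f^(k)(3)/k! · (w - 3)^k.

(w - 3)^4/243 - (w - 3)^3/81 + (w - 3)^2/27 - (w - 3)/9 + 1/3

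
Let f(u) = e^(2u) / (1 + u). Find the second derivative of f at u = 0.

Write out both Maclaurin series and multiply, keeping only the needed powers.
The coefficient of u^2 in the expansion is 1, so f′′(0) = 2! * (1) = 2.

2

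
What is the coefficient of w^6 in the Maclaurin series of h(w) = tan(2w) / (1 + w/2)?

Take the Cauchy product of the two expansions.

-607/240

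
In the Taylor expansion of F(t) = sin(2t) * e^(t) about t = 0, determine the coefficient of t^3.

-1/3

Write out both Maclaurin series and multiply, keeping only the needed powers.
[t^0] = 0;  [t^1] = 2;  [t^2] = 2;  [t^3] = -1/3.
So c_3 = F′′′(0)/3! = -1/3.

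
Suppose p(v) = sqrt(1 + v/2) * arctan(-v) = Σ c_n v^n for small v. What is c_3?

Take the Cauchy product of the two expansions.
[v^0] = 0;  [v^1] = -1;  [v^2] = -1/4;  [v^3] = 35/96.

35/96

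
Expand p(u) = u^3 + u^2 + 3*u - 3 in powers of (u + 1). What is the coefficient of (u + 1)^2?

Apply the Taylor formula c_k = f^(k)(a)/k!.
p(-1) = -6
p′(-1) = 4
p′′(-1) = -4
So c_2 = p′′(-1)/2! = -2.

-2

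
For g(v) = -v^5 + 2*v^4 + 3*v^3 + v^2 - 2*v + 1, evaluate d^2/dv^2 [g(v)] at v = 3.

-268

From the series, [(v - 3)^2] g = -134; multiply by 2! = 2 to get -268.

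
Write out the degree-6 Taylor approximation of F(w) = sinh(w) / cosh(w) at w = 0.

Divide the numerator series by the denominator series (power-series long division).
[w^0] = 0;  [w^1] = 1;  [w^2] = 0;  [w^3] = -1/3;  [w^4] = 0;  [w^5] = 2/15;  [w^6] = 0.

2*w^5/15 - w^3/3 + w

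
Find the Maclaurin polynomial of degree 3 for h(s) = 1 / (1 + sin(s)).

-5*s^3/6 + s^2 - s + 1

Use the geometric series for the reciprocal, then substitute.
[s^0] = 1;  [s^1] = -1;  [s^2] = 1;  [s^3] = -5/6.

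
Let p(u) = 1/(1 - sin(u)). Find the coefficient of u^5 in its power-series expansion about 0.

61/120

Let u equal the inner series; expand the outer function in u and truncate.
[u^0] = 1;  [u^1] = 1;  [u^2] = 1;  [u^3] = 5/6;  [u^4] = 2/3;  [u^5] = 61/120.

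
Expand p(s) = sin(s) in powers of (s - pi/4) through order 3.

-sqrt(2)*(s - pi/4)^3/12 - sqrt(2)*(s - pi/4)^2/4 + sqrt(2)*(s - pi/4)/2 + sqrt(2)/2

p(pi/4) = sqrt(2)/2
p′(pi/4) = sqrt(2)/2
p′′(pi/4) = -sqrt(2)/2
p′′′(pi/4) = -sqrt(2)/2
Dividing each by k! gives the coefficients c_0, ..., c_3.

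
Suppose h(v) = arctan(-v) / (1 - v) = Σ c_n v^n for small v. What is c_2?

-1

Expand 1/(denominator) as a geometric series and multiply by the numerator's series.
h(0) = 0
h′(0) = -1
h′′(0) = -2
So c_2 = h′′(0)/2! = -1.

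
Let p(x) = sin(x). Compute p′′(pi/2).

The coefficient of (x - pi/2)^2 in the expansion is -1/2, so p′′(pi/2) = 2! * (-1/2) = -1.

-1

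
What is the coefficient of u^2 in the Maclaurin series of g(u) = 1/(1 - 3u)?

9

Compute the successive derivatives at the expansion point and divide by k!.
[u^0] = 1;  [u^1] = 3;  [u^2] = 9.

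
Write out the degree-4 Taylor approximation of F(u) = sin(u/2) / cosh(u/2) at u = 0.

-u^3/12 + u/2

Write the quotient as an unknown series and match coefficients against numerator = denominator · series.
[u^0] = 0;  [u^1] = 1/2;  [u^2] = 0;  [u^3] = -1/12;  [u^4] = 0.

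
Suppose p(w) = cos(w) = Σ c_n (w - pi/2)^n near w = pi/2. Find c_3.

1/6

Compute the successive derivatives at the expansion point and divide by k!.
p(pi/2) = 0
p′(pi/2) = -1
p′′(pi/2) = 0
p′′′(pi/2) = 1
The Taylor polynomial is Σ p^(k)(pi/2)/k! · (w - pi/2)^k.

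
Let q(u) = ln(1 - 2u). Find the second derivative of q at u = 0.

-4

Use the known series and substitute for the argument.
From the series, [u^2] q = -2; multiply by 2! = 2 to get -4.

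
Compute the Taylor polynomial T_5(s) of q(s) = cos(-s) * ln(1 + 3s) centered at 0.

Multiply the two series term by term and collect like powers.
[s^0] = 0;  [s^1] = 3;  [s^2] = -9/2;  [s^3] = 15/2;  [s^4] = -18;  [s^5] = 1769/40.

1769*s^5/40 - 18*s^4 + 15*s^3/2 - 9*s^2/2 + 3*s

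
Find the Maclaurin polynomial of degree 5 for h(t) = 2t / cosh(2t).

Invert the denominator's series and multiply.
h(0) = 0
h′(0) = 2
h′′(0) = 0
h′′′(0) = -24
h^(4)(0) = 0
h^(5)(0) = 800

20*t^5/3 - 4*t^3 + 2*t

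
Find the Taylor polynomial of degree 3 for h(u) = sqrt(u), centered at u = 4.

h(4) = 2
h′(4) = 1/4
h′′(4) = -1/32
h′′′(4) = 3/256
The Taylor polynomial is Σ h^(k)(4)/k! · (u - 4)^k.

(u - 4)^3/512 - (u - 4)^2/64 + (u - 4)/4 + 2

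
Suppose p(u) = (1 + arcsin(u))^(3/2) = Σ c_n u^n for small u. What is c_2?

Substitute the inner expansion into the outer series and collect powers.
p(0) = 1
p′(0) = 3/2
p′′(0) = 3/4

3/8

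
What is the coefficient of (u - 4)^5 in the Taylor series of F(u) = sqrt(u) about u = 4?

Compute the successive derivatives at the expansion point and divide by k!.
[(u - 4)^0] = 2;  [(u - 4)^1] = 1/4;  [(u - 4)^2] = -1/64;  [(u - 4)^3] = 1/512;  [(u - 4)^4] = -5/16384;  [(u - 4)^5] = 7/131072.

7/131072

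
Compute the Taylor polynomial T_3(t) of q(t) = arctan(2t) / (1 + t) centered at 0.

-2*t^3/3 - 2*t^2 + 2*t

Expand each factor separately, then convolve coefficients.
q(0) = 0
q′(0) = 2
q′′(0) = -4
q′′′(0) = -4
Then c_k = q^(k)(0)/k! gives each Taylor coefficient.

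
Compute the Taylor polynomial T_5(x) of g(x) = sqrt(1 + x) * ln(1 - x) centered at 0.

Take the Cauchy product of the two expansions.
g(0) = 0
g′(0) = -1
g′′(0) = -2
g′′′(0) = -11/4
g^(4)(0) = -10
g^(5)(0) = -529/16
Then c_k = g^(k)(0)/k! gives each Taylor coefficient.

-529*x^5/1920 - 5*x^4/12 - 11*x^3/24 - x^2 - x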